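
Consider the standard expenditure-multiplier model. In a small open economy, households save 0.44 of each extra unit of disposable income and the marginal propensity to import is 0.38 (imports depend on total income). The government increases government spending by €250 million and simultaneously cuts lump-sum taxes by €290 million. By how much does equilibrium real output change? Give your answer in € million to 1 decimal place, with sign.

+€502.9 million

MPC = 1 − MPS = 1 − 0.44 = 0.56.
Expenditure multiplier = 1/(1 − c + m) = 1/(1 − 0.56 + 0.38) = 1/0.82 ≈ 1.22.
ΔG contributes k·ΔG = (+€250 million) / 0.82 ≈ +€304.9 million.
ΔT of −€290 million changes first-round spending by −c·ΔT = +€162.4 million, contributing k·(−c·ΔT) = (+€162.4 million) / 0.82 ≈ +€198 million.
Net ΔY = k(ΔG − c·ΔT) = (+€412.4 million) / 0.82 ≈ +€502.9 million.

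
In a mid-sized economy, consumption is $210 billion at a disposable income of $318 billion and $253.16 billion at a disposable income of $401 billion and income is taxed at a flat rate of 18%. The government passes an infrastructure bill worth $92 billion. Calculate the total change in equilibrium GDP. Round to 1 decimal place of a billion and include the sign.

+$160.4 billion

MPC = ΔC/ΔYd = (253.16 − 210)/(401 − 318) = 43.16/83 = 0.52.
Expenditure multiplier = 1/(1 − c(1−t)) = 1/(1 − 0.52×0.82) = 1/0.5736 ≈ 1.743.
ΔY = k × ΔG = (+$92 billion) / 0.5736 ≈ +$160.4 billion.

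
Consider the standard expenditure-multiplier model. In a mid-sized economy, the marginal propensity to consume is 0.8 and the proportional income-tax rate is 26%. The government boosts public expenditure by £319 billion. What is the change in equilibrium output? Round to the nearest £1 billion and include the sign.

+£782 billion

Expenditure multiplier = 1/(1 − c(1−t)) = 1/(1 − 0.8×0.74) = 1/0.408 ≈ 2.451.
ΔY = k × ΔG = (+£319 billion) / 0.408 ≈ +£782 billion.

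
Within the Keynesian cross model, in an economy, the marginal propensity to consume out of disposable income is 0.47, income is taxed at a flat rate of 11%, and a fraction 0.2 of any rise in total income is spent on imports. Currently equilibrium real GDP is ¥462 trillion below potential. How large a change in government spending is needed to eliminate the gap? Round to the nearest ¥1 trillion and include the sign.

+¥361 trillion

Spending multiplier = 1/(1 − c(1−t) + m) = 1/(1 − 0.47×0.89 + 0.2) = 1/0.7817 ≈ 1.279.
Need ΔY = +¥462 trillion, so ΔG = ΔY/k = (+¥462 trillion) × 0.7817 ≈ +¥361 trillion.
The government should increase government spending by ¥361 trillion.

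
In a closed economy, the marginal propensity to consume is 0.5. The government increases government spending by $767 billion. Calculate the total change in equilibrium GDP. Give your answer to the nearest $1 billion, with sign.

+$1,534 billion

Expenditure multiplier = 1/(1 − MPC) = 1/(1 − 0.5) = 1/0.5 = 2.
ΔY = k × ΔG = (+$767 billion) / 0.5 = +$1,534 billion.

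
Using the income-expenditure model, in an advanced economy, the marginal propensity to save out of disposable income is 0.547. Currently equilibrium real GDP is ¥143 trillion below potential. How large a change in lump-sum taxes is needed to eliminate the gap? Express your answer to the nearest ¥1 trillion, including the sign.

−¥173 trillion

MPC = 1 − MPS = 1 − 0.547 = 0.453.
Spending multiplier = 1/(1 − MPC) = 1/(1 − 0.453) = 1/0.547 ≈ 1.828.
Tax multiplier = −c·k = −0.453/0.547 ≈ −0.828. Need ΔY = +¥143 trillion, so ΔT = ΔY/(−c·k) = −(+¥143 trillion) × 0.547 / 0.453 ≈ −¥173 trillion.
The government should cut lump-sum taxes by ¥173 trillion.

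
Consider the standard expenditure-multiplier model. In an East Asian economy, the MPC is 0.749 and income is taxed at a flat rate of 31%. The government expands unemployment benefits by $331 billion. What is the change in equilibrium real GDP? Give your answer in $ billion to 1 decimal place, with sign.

The transfer change shifts disposable income by +$331 billion, so first-round consumption changes by c·ΔTR = 0.749 × (+$331 billion) = +$247.919 billion.
Expenditure multiplier = 1/(1 − c(1−t)) = 1/(1 − 0.749×0.69) = 1/0.48319 ≈ 2.07.
The transfer multiplier is c × k ≈ 1.55, so ΔY = k × (c·ΔTR) = (+$247.919 billion) / 0.48319 ≈ +$513.1 billion.

+$513.1 billion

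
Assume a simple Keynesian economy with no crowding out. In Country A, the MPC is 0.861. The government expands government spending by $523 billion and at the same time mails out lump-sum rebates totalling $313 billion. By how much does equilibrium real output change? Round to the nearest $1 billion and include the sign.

Expenditure multiplier = 1/(1 − MPC) = 1/(1 − 0.861) = 1/0.139 ≈ 7.194.
ΔG contributes k·ΔG = (+$523 billion) / 0.139 ≈ +$3,762.6 billion.
ΔT of −$313 billion changes first-round spending by −c·ΔT = +$269.493 billion, contributing k·(−c·ΔT) = (+$269.493 billion) / 0.139 ≈ +$1,938.8 billion.
Net ΔY = k(ΔG − c·ΔT) = (+$792.493 billion) / 0.139 ≈ +$5,701 billion.

+$5,701 billion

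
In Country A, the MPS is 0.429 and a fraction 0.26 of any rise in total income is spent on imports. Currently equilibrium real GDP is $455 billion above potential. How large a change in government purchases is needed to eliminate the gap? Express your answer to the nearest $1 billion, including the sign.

−$313 billion

MPC = 1 − MPS = 1 − 0.429 = 0.571.
Spending multiplier = 1/(1 − c + m) = 1/(1 − 0.571 + 0.26) = 1/0.689 ≈ 1.451.
Need ΔY = −$455 billion, so ΔG = ΔY/k = (−$455 billion) × 0.689 ≈ −$313 billion.
The government should cut government purchases by $313 billion.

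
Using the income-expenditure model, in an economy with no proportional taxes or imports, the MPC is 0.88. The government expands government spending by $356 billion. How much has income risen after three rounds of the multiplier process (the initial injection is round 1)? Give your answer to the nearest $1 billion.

$945 billion

Round 1 adds ΔG = $356 billion; each later round is MPC = 0.88 times the previous.
After 3 rounds: 356 + 313.28 + 275.6864 = ΔG·(1 − c^3)/(1 − c) = 356 × (1 − 0.681472)/0.12 ≈ $945 billion.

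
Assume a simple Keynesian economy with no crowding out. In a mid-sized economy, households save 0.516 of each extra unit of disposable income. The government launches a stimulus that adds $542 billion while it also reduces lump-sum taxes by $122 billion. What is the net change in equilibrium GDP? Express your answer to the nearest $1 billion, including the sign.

MPC = 1 − MPS = 1 − 0.516 = 0.484.
Expenditure multiplier = 1/(1 − MPC) = 1/(1 − 0.484) = 1/0.516 ≈ 1.938.
ΔG contributes k·ΔG = (+$542 billion) / 0.516 ≈ +$1,050.4 billion.
ΔT of −$122 billion changes first-round spending by −c·ΔT = +$59.048 billion, contributing k·(−c·ΔT) = (+$59.048 billion) / 0.516 ≈ +$114.4 billion.
Net ΔY = k(ΔG − c·ΔT) = (+$601.048 billion) / 0.516 ≈ +$1,165 billion.

+$1,165 billion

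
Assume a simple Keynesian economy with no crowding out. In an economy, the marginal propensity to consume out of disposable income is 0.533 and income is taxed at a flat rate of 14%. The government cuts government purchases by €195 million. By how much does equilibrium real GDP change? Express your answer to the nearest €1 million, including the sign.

−€360 million

Spending multiplier = 1/(1 − c(1−t)) = 1/(1 − 0.533×0.86) = 1/0.54162 ≈ 1.846.
ΔY = k × ΔG = (−€195 million) / 0.54162 ≈ −€360 million.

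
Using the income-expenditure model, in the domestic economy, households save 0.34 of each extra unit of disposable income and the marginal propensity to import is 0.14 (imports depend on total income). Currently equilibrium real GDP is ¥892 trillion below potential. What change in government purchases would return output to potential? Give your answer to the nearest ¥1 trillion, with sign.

+¥428 trillion

MPC = 1 − MPS = 1 − 0.34 = 0.66.
Spending multiplier = 1/(1 − c + m) = 1/(1 − 0.66 + 0.14) = 1/0.48 ≈ 2.083.
Need ΔY = +¥892 trillion, so ΔG = ΔY/k = (+¥892 trillion) × 0.48 ≈ +¥428 trillion.
The government should increase government purchases by ¥428 trillion.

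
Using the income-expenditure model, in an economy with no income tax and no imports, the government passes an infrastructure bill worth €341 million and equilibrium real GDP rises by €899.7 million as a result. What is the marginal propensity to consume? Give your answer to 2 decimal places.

Implied spending multiplier k = ΔY/ΔG = 899.7/341 ≈ 2.6384.
Since k = 1/(1 − MPC), MPC = 1 − 1/k = 1 − ΔG/ΔY = 1 − 341/899.7 ≈ 0.62.

0.62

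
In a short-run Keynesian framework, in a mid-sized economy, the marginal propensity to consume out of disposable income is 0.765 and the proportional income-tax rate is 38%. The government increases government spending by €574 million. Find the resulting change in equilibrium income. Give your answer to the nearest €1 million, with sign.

Expenditure multiplier = 1/(1 − c(1−t)) = 1/(1 − 0.765×0.62) = 1/0.5257 ≈ 1.902.
ΔY = k × ΔG = (+€574 million) / 0.5257 ≈ +€1,092 million.

+€1,092 million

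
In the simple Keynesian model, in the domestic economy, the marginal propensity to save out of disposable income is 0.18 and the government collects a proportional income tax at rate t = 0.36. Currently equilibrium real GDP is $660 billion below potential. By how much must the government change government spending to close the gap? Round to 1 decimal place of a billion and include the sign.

+$313.6 billion

MPC = 1 − MPS = 1 − 0.18 = 0.82.
Spending multiplier = 1/(1 − c(1−t)) = 1/(1 − 0.82×0.64) = 1/0.4752 ≈ 2.104.
Need ΔY = +$660 billion, so ΔG = ΔY/k = (+$660 billion) × 0.4752 ≈ +$313.6 billion.
The government should increase government spending by $313.6 billion.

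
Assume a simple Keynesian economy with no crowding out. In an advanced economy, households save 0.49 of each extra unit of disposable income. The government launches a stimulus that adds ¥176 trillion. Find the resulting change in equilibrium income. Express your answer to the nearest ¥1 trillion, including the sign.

+¥359 trillion

MPC = 1 − MPS = 1 − 0.49 = 0.51.
Expenditure multiplier = 1/(1 − MPC) = 1/(1 − 0.51) = 1/0.49 ≈ 2.041.
ΔY = k × ΔG = (+¥176 trillion) / 0.49 ≈ +¥359 trillion.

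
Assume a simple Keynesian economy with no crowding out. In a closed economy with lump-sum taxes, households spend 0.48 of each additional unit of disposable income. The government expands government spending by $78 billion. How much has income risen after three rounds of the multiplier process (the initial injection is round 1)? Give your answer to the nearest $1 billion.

$133 billion

Round 1 adds ΔG = $78 billion; each later round is MPC = 0.48 times the previous.
After 3 rounds: 78 + 37.44 + 17.9712 = ΔG·(1 − c^3)/(1 − c) = 78 × (1 − 0.110592)/0.52 ≈ $133 billion.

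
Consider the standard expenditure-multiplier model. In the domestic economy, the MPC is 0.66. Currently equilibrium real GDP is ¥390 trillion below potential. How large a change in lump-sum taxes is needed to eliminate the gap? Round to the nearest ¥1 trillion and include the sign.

−¥201 trillion

Spending multiplier = 1/(1 − MPC) = 1/(1 − 0.66) = 1/0.34 ≈ 2.941.
Tax multiplier = −c·k = −0.66/0.34 ≈ −1.941. Need ΔY = +¥390 trillion, so ΔT = ΔY/(−c·k) = −(+¥390 trillion) × 0.34 / 0.66 ≈ −¥201 trillion.
The government should cut lump-sum taxes by ¥201 trillion.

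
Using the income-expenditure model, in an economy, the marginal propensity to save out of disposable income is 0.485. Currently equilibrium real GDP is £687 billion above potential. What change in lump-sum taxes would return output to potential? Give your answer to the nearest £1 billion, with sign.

+£647 billion

MPC = 1 − MPS = 1 − 0.485 = 0.515.
Spending multiplier = 1/(1 − MPC) = 1/(1 − 0.515) = 1/0.485 ≈ 2.062.
Tax multiplier = −c·k = −0.515/0.485 ≈ −1.062. Need ΔY = −£687 billion, so ΔT = ΔY/(−c·k) = −(−£687 billion) × 0.485 / 0.515 ≈ +£647 billion.
The government should raise lump-sum taxes by £647 billion.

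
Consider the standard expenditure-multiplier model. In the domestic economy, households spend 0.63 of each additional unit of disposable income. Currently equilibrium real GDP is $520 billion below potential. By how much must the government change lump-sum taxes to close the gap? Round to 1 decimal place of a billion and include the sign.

−$305.4 billion

Spending multiplier = 1/(1 − MPC) = 1/(1 − 0.63) = 1/0.37 ≈ 2.703.
Tax multiplier = −c·k = −0.63/0.37 ≈ −1.703. Need ΔY = +$520 billion, so ΔT = ΔY/(−c·k) = −(+$520 billion) × 0.37 / 0.63 ≈ −$305.4 billion.
The government should cut lump-sum taxes by $305.4 billion.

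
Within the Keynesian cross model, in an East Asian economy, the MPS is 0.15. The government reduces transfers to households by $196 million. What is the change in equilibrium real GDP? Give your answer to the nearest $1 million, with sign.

MPC = 1 − MPS = 1 − 0.15 = 0.85.
The transfer change shifts disposable income by −$196 million, so first-round consumption changes by c·ΔTR = 0.85 × (−$196 million) = −$166.6 million.
Expenditure multiplier = 1/(1 − MPC) = 1/(1 − 0.85) = 1/0.15 ≈ 6.667.
The transfer multiplier is c × k ≈ 5.667, so ΔY = k × (c·ΔTR) = (−$166.6 million) / 0.15 ≈ −$1,111 million.

−$1,111 million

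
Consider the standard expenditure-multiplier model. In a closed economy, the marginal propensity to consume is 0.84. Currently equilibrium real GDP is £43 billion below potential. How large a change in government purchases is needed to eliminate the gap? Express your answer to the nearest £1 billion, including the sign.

+£7 billion

Spending multiplier = 1/(1 − MPC) = 1/(1 − 0.84) = 1/0.16 = 6.25.
Need ΔY = +£43 billion, so ΔG = ΔY/k = (+£43 billion) × 0.16 ≈ +£7 billion.
The government should increase government purchases by £7 billion.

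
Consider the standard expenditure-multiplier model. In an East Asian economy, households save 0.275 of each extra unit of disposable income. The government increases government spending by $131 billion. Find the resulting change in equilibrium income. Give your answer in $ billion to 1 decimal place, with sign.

MPC = 1 − MPS = 1 − 0.275 = 0.725.
Government-spending multiplier = 1/(1 − MPC) = 1/(1 − 0.725) = 1/0.275 ≈ 3.636.
ΔY = k × ΔG = (+$131 billion) / 0.275 ≈ +$476.4 billion.

+$476.4 billion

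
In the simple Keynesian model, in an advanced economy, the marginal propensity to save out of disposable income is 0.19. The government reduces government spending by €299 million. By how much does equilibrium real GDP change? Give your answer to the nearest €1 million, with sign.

−€1,574 million

MPC = 1 − MPS = 1 − 0.19 = 0.81.
Spending multiplier = 1/(1 − MPC) = 1/(1 − 0.81) = 1/0.19 ≈ 5.263.
ΔY = k × ΔG = (−€299 million) / 0.19 ≈ −€1,574 million.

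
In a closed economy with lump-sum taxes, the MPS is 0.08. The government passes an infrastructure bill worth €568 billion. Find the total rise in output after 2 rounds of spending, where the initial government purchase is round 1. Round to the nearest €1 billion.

MPC = 1 − MPS = 1 − 0.08 = 0.92.
Round 1 adds ΔG = €568 billion; each later round is MPC = 0.92 times the previous.
After 2 rounds: 568 + 522.56 = ΔG·(1 − c^2)/(1 − c) = 568 × (1 − 0.8464)/0.08 ≈ €1,091 billion.

€1,091 billion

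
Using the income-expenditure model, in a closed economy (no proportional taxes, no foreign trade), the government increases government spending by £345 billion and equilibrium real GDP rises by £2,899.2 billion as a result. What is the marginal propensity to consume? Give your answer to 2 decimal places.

0.88

Implied spending multiplier k = ΔY/ΔG = 2,899.2/345 ≈ 8.4035.
Since k = 1/(1 − MPC), MPC = 1 − 1/k = 1 − ΔG/ΔY = 1 − 345/2,899.2 ≈ 0.88.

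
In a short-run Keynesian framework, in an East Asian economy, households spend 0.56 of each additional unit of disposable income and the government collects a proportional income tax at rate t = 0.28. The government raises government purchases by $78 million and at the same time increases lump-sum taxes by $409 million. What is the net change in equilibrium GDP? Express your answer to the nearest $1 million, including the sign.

Expenditure multiplier = 1/(1 − c(1−t)) = 1/(1 − 0.56×0.72) = 1/0.5968 ≈ 1.676.
ΔG contributes k·ΔG = (+$78 million) / 0.5968 ≈ +$130.7 million.
ΔT of +$409 million changes first-round spending by −c·ΔT = −$229.04 million, contributing k·(−c·ΔT) = (−$229.04 million) / 0.5968 ≈ −$383.8 million.
Net ΔY = k(ΔG − c·ΔT) = (−$151.04 million) / 0.5968 ≈ −$253 million.

−$253 million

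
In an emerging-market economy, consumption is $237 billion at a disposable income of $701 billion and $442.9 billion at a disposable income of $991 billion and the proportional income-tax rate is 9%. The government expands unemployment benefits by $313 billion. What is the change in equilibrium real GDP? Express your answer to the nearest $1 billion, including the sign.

MPC = ΔC/ΔYd = (442.9 − 237)/(991 − 701) = 205.9/290 = 0.71.
The transfer change shifts disposable income by +$313 billion, so first-round consumption changes by c·ΔTR = 0.71 × (+$313 billion) = +$222.23 billion.
Expenditure multiplier = 1/(1 − c(1−t)) = 1/(1 − 0.71×0.91) = 1/0.3539 ≈ 2.826.
The transfer multiplier is c × k ≈ 2.006, so ΔY = k × (c·ΔTR) = (+$222.23 billion) / 0.3539 ≈ +$628 billion.

+$628 billion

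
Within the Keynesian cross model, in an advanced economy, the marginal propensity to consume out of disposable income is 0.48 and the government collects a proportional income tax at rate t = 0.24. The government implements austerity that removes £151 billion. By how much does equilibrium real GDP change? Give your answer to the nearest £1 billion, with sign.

Expenditure multiplier = 1/(1 − c(1−t)) = 1/(1 − 0.48×0.76) = 1/0.6352 ≈ 1.574.
ΔY = k × ΔG = (−£151 billion) / 0.6352 ≈ −£238 billion.

−£238 billion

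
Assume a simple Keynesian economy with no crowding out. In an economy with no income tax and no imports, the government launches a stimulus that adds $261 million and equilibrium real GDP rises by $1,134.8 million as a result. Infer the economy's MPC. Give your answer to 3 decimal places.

Implied spending multiplier k = ΔY/ΔG = 1,134.8/261 ≈ 4.3479.
Since k = 1/(1 − MPC), MPC = 1 − 1/k = 1 − ΔG/ΔY = 1 − 261/1,134.8 ≈ 0.770.

0.770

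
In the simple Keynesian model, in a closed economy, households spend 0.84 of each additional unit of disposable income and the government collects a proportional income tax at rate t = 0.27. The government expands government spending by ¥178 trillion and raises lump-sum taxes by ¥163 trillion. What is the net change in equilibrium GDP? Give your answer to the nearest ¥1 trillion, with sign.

Expenditure multiplier = 1/(1 − c(1−t)) = 1/(1 − 0.84×0.73) = 1/0.3868 ≈ 2.585.
ΔG contributes k·ΔG = (+¥178 trillion) / 0.3868 ≈ +¥460.2 trillion.
ΔT of +¥163 trillion changes first-round spending by −c·ΔT = −¥136.92 trillion, contributing k·(−c·ΔT) = (−¥136.92 trillion) / 0.3868 ≈ −¥354 trillion.
Net ΔY = k(ΔG − c·ΔT) = (+¥41.08 trillion) / 0.3868 ≈ +¥106 trillion.

+¥106 trillion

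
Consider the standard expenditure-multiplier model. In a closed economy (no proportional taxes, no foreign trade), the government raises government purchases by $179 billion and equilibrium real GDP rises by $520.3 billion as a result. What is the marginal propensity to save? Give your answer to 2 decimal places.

0.34

Implied spending multiplier k = ΔY/ΔG = 520.3/179 ≈ 2.9067.
Since k = 1/(1 − MPC), MPC = 1 − 1/k = 1 − ΔG/ΔY = 1 − 179/520.3 ≈ 0.66.
MPS = 1 − MPC = 0.34.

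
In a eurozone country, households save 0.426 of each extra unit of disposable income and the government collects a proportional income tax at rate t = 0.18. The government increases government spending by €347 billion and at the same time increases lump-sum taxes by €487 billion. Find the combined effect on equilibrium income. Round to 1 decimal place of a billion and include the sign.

+€127.5 billion

MPC = 1 − MPS = 1 − 0.426 = 0.574.
Expenditure multiplier = 1/(1 − c(1−t)) = 1/(1 − 0.574×0.82) = 1/0.52932 ≈ 1.889.
ΔG contributes k·ΔG = (+€347 billion) / 0.52932 ≈ +€655.6 billion.
ΔT of +€487 billion changes first-round spending by −c·ΔT = −€279.538 billion, contributing k·(−c·ΔT) = (−€279.538 billion) / 0.52932 ≈ −€528.1 billion.
Net ΔY = k(ΔG − c·ΔT) = (+€67.462 billion) / 0.52932 ≈ +€127.5 billion.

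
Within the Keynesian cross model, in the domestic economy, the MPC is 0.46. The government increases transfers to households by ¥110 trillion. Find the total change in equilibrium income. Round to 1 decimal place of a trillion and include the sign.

The transfer change shifts disposable income by +¥110 trillion, so first-round consumption changes by c·ΔTR = 0.46 × (+¥110 trillion) = +¥50.6 trillion.
Expenditure multiplier = 1/(1 − MPC) = 1/(1 − 0.46) = 1/0.54 ≈ 1.852.
The transfer multiplier is c × k ≈ 0.852, so ΔY = k × (c·ΔTR) = (+¥50.6 trillion) / 0.54 ≈ +¥93.7 trillion.

+¥93.7 trillion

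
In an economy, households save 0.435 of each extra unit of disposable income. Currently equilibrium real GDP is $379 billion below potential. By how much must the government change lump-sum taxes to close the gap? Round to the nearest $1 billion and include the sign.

−$292 billion

MPC = 1 − MPS = 1 − 0.435 = 0.565.
Spending multiplier = 1/(1 − MPC) = 1/(1 − 0.565) = 1/0.435 ≈ 2.299.
Tax multiplier = −c·k = −0.565/0.435 ≈ −1.299. Need ΔY = +$379 billion, so ΔT = ΔY/(−c·k) = −(+$379 billion) × 0.435 / 0.565 ≈ −$292 billion.
The government should cut lump-sum taxes by $292 billion.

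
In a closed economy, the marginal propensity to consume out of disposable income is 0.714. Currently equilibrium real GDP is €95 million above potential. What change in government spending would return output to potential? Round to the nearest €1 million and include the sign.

−€27 million

Spending multiplier = 1/(1 − MPC) = 1/(1 − 0.714) = 1/0.286 ≈ 3.497.
Need ΔY = −€95 million, so ΔG = ΔY/k = (−€95 million) × 0.286 ≈ −€27 million.
The government should cut government spending by €27 million.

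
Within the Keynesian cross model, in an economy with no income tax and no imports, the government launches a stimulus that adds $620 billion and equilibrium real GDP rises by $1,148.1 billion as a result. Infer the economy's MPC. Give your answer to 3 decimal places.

0.460

Implied spending multiplier k = ΔY/ΔG = 1,148.1/620 ≈ 1.8518.
Since k = 1/(1 − MPC), MPC = 1 − 1/k = 1 − ΔG/ΔY = 1 − 620/1,148.1 ≈ 0.460.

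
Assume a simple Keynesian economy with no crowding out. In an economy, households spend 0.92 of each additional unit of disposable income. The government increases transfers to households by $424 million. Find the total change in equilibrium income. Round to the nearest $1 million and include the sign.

+$4,876 million

The transfer change shifts disposable income by +$424 million, so first-round consumption changes by c·ΔTR = 0.92 × (+$424 million) = +$390.08 million.
Expenditure multiplier = 1/(1 − MPC) = 1/(1 − 0.92) = 1/0.08 = 12.5.
The transfer multiplier is c × k = 11.5, so ΔY = k × (c·ΔTR) = (+$390.08 million) / 0.08 = +$4,876 million.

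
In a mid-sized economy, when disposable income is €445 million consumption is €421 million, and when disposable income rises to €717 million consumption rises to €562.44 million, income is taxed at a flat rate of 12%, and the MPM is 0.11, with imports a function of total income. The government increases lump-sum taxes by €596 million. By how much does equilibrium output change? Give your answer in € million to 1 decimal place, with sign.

MPC = ΔC/ΔYd = (562.44 − 421)/(717 − 445) = 141.44/272 = 0.52.
A lump-sum tax change of +€596 million shifts disposable income by −€596 million; first-round consumption changes by −c × ΔT = −0.52 × (+€596 million) = −€309.92 million.
Expenditure multiplier = 1/(1 − c(1−t) + m) = 1/(1 − 0.52×0.88 + 0.11) = 1/0.6524 ≈ 1.533.
The tax multiplier is −c × k ≈ −0.797, so ΔY = k × (−c·ΔT) = (−€309.92 million) / 0.6524 ≈ −€475 million.

−€475.0 million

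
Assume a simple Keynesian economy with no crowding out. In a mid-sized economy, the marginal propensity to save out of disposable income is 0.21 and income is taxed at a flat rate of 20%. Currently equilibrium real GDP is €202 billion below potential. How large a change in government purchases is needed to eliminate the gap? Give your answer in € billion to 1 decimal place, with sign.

MPC = 1 − MPS = 1 − 0.21 = 0.79.
Spending multiplier = 1/(1 − c(1−t)) = 1/(1 − 0.79×0.8) = 1/0.368 ≈ 2.717.
Need ΔY = +€202 billion, so ΔG = ΔY/k = (+€202 billion) × 0.368 ≈ +€74.3 billion.
The government should increase government purchases by €74.3 billion.

+€74.3 billion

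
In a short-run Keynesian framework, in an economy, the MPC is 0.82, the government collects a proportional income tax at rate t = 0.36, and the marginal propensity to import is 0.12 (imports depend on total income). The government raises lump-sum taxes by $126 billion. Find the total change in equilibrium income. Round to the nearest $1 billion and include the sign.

A lump-sum tax change of +$126 billion shifts disposable income by −$126 billion; first-round consumption changes by −c × ΔT = −0.82 × (+$126 billion) = −$103.32 billion.
Expenditure multiplier = 1/(1 − c(1−t) + m) = 1/(1 − 0.82×0.64 + 0.12) = 1/0.5952 ≈ 1.68.
The tax multiplier is −c × k ≈ −1.378, so ΔY = k × (−c·ΔT) = (−$103.32 billion) / 0.5952 ≈ −$174 billion.

−$174 billion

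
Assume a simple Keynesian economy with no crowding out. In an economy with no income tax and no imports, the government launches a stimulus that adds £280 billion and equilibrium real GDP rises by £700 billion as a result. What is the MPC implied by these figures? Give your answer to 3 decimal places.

0.600

Implied spending multiplier k = ΔY/ΔG = 700/280 = 2.5.
Since k = 1/(1 − MPC), MPC = 1 − 1/k = 1 − ΔG/ΔY = 1 − 280/700 = 0.600.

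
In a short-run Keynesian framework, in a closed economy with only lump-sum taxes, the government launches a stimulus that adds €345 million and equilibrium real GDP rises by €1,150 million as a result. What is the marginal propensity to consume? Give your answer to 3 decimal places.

0.700

Implied spending multiplier k = ΔY/ΔG = 1,150/345 ≈ 3.3333.
Since k = 1/(1 − MPC), MPC = 1 − 1/k = 1 − ΔG/ΔY = 1 − 345/1,150 = 0.700.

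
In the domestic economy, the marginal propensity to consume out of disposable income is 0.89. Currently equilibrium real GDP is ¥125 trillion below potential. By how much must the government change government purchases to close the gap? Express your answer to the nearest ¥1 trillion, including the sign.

Spending multiplier = 1/(1 − MPC) = 1/(1 − 0.89) = 1/0.11 ≈ 9.091.
Need ΔY = +¥125 trillion, so ΔG = ΔY/k = (+¥125 trillion) × 0.11 ≈ +¥14 trillion.
The government should increase government purchases by ¥14 trillion.

+¥14 trillion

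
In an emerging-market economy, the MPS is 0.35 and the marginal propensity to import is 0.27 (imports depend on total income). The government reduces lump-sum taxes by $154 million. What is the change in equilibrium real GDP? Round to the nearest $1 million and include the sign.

+$161 million

MPC = 1 − MPS = 1 − 0.35 = 0.65.
A lump-sum tax change of −$154 million shifts disposable income by +$154 million; first-round consumption changes by −c × ΔT = −0.65 × (−$154 million) = +$100.1 million.
Expenditure multiplier = 1/(1 − c + m) = 1/(1 − 0.65 + 0.27) = 1/0.62 ≈ 1.613.
The tax multiplier is −c × k ≈ −1.048, so ΔY = k × (−c·ΔT) = (+$100.1 million) / 0.62 ≈ +$161 million.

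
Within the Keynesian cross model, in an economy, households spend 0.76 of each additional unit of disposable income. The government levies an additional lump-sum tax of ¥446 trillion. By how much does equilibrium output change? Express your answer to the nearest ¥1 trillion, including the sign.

A lump-sum tax change of +¥446 trillion shifts disposable income by −¥446 trillion; first-round consumption changes by −c × ΔT = −0.76 × (+¥446 trillion) = −¥338.96 trillion.
Expenditure multiplier = 1/(1 − MPC) = 1/(1 − 0.76) = 1/0.24 ≈ 4.167.
The tax multiplier is −c × k ≈ −3.167, so ΔY = k × (−c·ΔT) = (−¥338.96 trillion) / 0.24 ≈ −¥1,412 trillion.

−¥1,412 trillion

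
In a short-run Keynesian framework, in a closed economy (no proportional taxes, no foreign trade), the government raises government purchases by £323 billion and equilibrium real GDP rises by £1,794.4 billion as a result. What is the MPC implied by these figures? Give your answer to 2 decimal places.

0.82

Implied spending multiplier k = ΔY/ΔG = 1,794.4/323 ≈ 5.5554.
Since k = 1/(1 − MPC), MPC = 1 − 1/k = 1 − ΔG/ΔY = 1 − 323/1,794.4 ≈ 0.82.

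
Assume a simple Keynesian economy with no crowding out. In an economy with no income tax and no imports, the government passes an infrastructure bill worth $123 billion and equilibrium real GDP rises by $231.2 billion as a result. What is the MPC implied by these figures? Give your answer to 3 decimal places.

0.468

Implied spending multiplier k = ΔY/ΔG = 231.2/123 ≈ 1.8797.
Since k = 1/(1 − MPC), MPC = 1 − 1/k = 1 − ΔG/ΔY = 1 − 123/231.2 ≈ 0.468.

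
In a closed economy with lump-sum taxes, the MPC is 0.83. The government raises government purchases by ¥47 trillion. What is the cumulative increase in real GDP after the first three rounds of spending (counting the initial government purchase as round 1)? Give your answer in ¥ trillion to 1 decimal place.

Round 1 adds ΔG = ¥47 trillion; each later round is MPC = 0.83 times the previous.
After 3 rounds: 47 + 39.01 + 32.3783 = ΔG·(1 − c^3)/(1 − c) = 47 × (1 − 0.571787)/0.17 ≈ ¥118.4 trillion.

¥118.4 trillion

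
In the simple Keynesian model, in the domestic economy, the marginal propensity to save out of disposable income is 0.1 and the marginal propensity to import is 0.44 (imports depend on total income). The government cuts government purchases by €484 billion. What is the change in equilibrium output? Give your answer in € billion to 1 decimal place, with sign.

MPC = 1 − MPS = 1 − 0.1 = 0.9.
Government-spending multiplier = 1/(1 − c + m) = 1/(1 − 0.9 + 0.44) = 1/0.54 ≈ 1.852.
ΔY = k × ΔG = (−€484 billion) / 0.54 ≈ −€896.3 billion.

−€896.3 billion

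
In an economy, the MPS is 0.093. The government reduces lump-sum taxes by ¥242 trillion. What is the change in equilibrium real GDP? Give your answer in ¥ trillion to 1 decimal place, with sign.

+¥2,360.2 trillion

MPC = 1 − MPS = 1 − 0.093 = 0.907.
A lump-sum tax change of −¥242 trillion shifts disposable income by +¥242 trillion; first-round consumption changes by −c × ΔT = −0.907 × (−¥242 trillion) = +¥219.494 trillion.
Expenditure multiplier = 1/(1 − MPC) = 1/(1 − 0.907) = 1/0.093 ≈ 10.753.
The tax multiplier is −c × k ≈ −9.753, so ΔY = k × (−c·ΔT) = (+¥219.494 trillion) / 0.093 ≈ +¥2,360.2 trillion.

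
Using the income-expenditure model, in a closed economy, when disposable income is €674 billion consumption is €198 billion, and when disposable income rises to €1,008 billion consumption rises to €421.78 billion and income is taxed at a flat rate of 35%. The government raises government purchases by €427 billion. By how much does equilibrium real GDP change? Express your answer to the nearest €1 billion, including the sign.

+€756 billion

MPC = ΔC/ΔYd = (421.78 − 198)/(1,008 − 674) = 223.78/334 = 0.67.
Government-spending multiplier = 1/(1 − c(1−t)) = 1/(1 − 0.67×0.65) = 1/0.5645 ≈ 1.771.
ΔY = k × ΔG = (+€427 billion) / 0.5645 ≈ +€756 billion.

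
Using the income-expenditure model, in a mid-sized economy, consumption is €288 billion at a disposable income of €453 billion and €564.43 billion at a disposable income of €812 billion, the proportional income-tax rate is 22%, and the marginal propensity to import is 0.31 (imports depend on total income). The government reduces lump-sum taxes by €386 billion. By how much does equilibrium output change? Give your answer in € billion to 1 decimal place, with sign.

+€419.0 billion

MPC = ΔC/ΔYd = (564.43 − 288)/(812 − 453) = 276.43/359 = 0.77.
A lump-sum tax change of −€386 billion shifts disposable income by +€386 billion; first-round consumption changes by −c × ΔT = −0.77 × (−€386 billion) = +€297.22 billion.
Expenditure multiplier = 1/(1 − c(1−t) + m) = 1/(1 − 0.77×0.78 + 0.31) = 1/0.7094 ≈ 1.41.
The tax multiplier is −c × k ≈ −1.085, so ΔY = k × (−c·ΔT) = (+€297.22 billion) / 0.7094 ≈ +€419 billion.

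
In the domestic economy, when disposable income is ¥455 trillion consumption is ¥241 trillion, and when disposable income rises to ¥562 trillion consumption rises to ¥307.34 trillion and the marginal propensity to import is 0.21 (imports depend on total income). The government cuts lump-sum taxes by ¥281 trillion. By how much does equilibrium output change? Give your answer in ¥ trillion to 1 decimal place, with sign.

+¥295.3 trillion

MPC = ΔC/ΔYd = (307.34 − 241)/(562 − 455) = 66.34/107 = 0.62.
A lump-sum tax change of −¥281 trillion shifts disposable income by +¥281 trillion; first-round consumption changes by −c × ΔT = −0.62 × (−¥281 trillion) = +¥174.22 trillion.
Expenditure multiplier = 1/(1 − c + m) = 1/(1 − 0.62 + 0.21) = 1/0.59 ≈ 1.695.
The tax multiplier is −c × k ≈ −1.051, so ΔY = k × (−c·ΔT) = (+¥174.22 trillion) / 0.59 ≈ +¥295.3 trillion.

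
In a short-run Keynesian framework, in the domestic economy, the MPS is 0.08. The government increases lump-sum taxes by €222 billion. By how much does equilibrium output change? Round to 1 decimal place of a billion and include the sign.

−€2,553.0 billion

MPC = 1 − MPS = 1 − 0.08 = 0.92.
A lump-sum tax change of +€222 billion shifts disposable income by −€222 billion; first-round consumption changes by −c × ΔT = −0.92 × (+€222 billion) = −€204.24 billion.
Expenditure multiplier = 1/(1 − MPC) = 1/(1 − 0.92) = 1/0.08 = 12.5.
The tax multiplier is −c × k = −11.5, so ΔY = k × (−c·ΔT) = (−€204.24 billion) / 0.08 = −€2,553 billion.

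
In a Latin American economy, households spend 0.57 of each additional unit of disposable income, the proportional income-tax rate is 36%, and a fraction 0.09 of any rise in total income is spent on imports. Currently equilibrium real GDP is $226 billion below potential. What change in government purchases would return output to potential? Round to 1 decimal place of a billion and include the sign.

+$163.9 billion

Spending multiplier = 1/(1 − c(1−t) + m) = 1/(1 − 0.57×0.64 + 0.09) = 1/0.7252 ≈ 1.379.
Need ΔY = +$226 billion, so ΔG = ΔY/k = (+$226 billion) × 0.7252 ≈ +$163.9 billion.
The government should increase government purchases by $163.9 billion.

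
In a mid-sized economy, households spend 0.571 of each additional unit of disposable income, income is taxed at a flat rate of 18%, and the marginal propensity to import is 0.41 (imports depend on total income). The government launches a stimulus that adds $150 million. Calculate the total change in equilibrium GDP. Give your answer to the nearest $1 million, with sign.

Government-spending multiplier = 1/(1 − c(1−t) + m) = 1/(1 − 0.571×0.82 + 0.41) = 1/0.94178 ≈ 1.062.
ΔY = k × ΔG = (+$150 million) / 0.94178 ≈ +$159 million.

+$159 million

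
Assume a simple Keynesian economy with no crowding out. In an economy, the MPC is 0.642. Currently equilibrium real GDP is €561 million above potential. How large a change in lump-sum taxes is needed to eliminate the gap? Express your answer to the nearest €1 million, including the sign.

+€313 million

Spending multiplier = 1/(1 − MPC) = 1/(1 − 0.642) = 1/0.358 ≈ 2.793.
Tax multiplier = −c·k = −0.642/0.358 ≈ −1.793. Need ΔY = −€561 million, so ΔT = ΔY/(−c·k) = −(−€561 million) × 0.358 / 0.642 ≈ +€313 million.
The government should raise lump-sum taxes by €313 million.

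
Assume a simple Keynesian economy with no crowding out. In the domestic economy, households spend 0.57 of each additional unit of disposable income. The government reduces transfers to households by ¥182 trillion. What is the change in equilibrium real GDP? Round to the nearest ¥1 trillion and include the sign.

The transfer change shifts disposable income by −¥182 trillion, so first-round consumption changes by c·ΔTR = 0.57 × (−¥182 trillion) = −¥103.74 trillion.
Expenditure multiplier = 1/(1 − MPC) = 1/(1 − 0.57) = 1/0.43 ≈ 2.326.
The transfer multiplier is c × k ≈ 1.326, so ΔY = k × (c·ΔTR) = (−¥103.74 trillion) / 0.43 ≈ −¥241 trillion.

−¥241 trillion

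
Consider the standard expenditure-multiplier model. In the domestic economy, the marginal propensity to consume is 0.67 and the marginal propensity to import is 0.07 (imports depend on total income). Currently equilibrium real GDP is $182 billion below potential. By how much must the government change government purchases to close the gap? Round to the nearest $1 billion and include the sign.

+$73 billion

Spending multiplier = 1/(1 − c + m) = 1/(1 − 0.67 + 0.07) = 1/0.4 = 2.5.
Need ΔY = +$182 billion, so ΔG = ΔY/k = (+$182 billion) × 0.4 ≈ +$73 billion.
The government should increase government purchases by $73 billion.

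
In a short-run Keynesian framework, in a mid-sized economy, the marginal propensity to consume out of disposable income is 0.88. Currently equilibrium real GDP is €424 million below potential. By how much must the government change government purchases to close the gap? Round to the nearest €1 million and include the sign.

Spending multiplier = 1/(1 − MPC) = 1/(1 − 0.88) = 1/0.12 ≈ 8.333.
Need ΔY = +€424 million, so ΔG = ΔY/k = (+€424 million) × 0.12 ≈ +€51 million.
The government should increase government purchases by €51 million.

+€51 million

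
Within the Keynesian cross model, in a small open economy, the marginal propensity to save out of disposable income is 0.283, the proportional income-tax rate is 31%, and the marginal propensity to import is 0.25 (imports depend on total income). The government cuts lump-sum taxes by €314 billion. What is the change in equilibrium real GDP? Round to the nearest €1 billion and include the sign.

MPC = 1 − MPS = 1 − 0.283 = 0.717.
A lump-sum tax change of −€314 billion shifts disposable income by +€314 billion; first-round consumption changes by −c × ΔT = −0.717 × (−€314 billion) = +€225.138 billion.
Expenditure multiplier = 1/(1 − c(1−t) + m) = 1/(1 − 0.717×0.69 + 0.25) = 1/0.75527 ≈ 1.324.
The tax multiplier is −c × k ≈ −0.949, so ΔY = k × (−c·ΔT) = (+€225.138 billion) / 0.75527 ≈ +€298 billion.

+€298 billion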